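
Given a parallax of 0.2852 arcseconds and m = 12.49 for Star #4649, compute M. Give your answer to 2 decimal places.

d = 1/p = 1/0.2852″ = 3.5063 pc.
m − M = 5 log₁₀(3.5063) − 5 = 2.7242 − 5 = -2.2758.
M = m − (m − M) = 12.49 − (-2.2758) = 14.77.

M = 14.77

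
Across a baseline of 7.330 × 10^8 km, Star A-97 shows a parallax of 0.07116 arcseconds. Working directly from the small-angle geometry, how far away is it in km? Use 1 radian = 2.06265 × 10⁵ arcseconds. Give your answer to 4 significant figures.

θ = 0.07116″ = 0.07116/206265 = 3.4499 × 10^-7 rad.
d = B/θ = (7.330 × 10^8) / (3.4499 × 10^-7) = 2.1247 × 10^15 km.

2.125 × 10^15 km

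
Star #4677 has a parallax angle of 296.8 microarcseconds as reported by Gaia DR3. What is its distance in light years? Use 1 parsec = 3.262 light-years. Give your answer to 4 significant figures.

10990 light years

p = 296.8 microarcseconds = 0.0002968 arcsec.
d = 1/p = 1/0.0002968 = 3369.3 pc.
In light-years: 3369.3 × 3.262 = 10991 ly.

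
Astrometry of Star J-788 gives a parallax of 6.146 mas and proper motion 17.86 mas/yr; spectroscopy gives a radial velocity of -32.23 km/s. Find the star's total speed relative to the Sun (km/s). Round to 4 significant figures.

d = 1/p = 1/0.006146″ = 162.71 pc.
μ = 17.86 mas/yr = 0.01786 ″/yr.
v_t = 4.740 μ d = 4.740 × 0.01786 × 162.71 = 13.774 km/s.
v = √(v_r² + v_t²) = √((-32.23)² + 13.774²) = √1228.5 = 35.05 km/s.

35.05 km/s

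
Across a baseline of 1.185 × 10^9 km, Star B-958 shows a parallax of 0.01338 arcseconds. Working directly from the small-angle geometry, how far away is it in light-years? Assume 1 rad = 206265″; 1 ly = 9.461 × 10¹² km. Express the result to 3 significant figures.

1930 ly

θ = 0.01338″ = 0.01338/206265 = 6.4868 × 10^-8 rad.
d = B/θ = (1.185 × 10^9) / (6.4868 × 10^-8) = 1.8268 × 10^16 km = (1.8268 × 10^16) / (9.461 × 10^12) ly = 1930.9 ly.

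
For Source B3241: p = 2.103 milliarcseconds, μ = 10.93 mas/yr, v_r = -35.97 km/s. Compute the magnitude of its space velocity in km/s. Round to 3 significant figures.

d = 1/p = 1/0.002103″ = 475.51 pc.
μ = 10.93 mas/yr = 0.01093 ″/yr.
v_t = 4.740 μ d = 4.740 × 0.01093 × 475.51 = 24.635 km/s.
v = √(v_r² + v_t²) = √((-35.97)² + 24.635²) = √1900.72 = 43.597 km/s.

43.6 km/s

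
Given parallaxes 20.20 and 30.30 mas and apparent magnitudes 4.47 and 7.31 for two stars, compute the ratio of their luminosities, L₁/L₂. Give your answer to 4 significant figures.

L₁/L₂ = 30.77

d₁ = 1/p₁ = 1/0.02020″ = 49.505 pc; d₂ = 1/p₂ = 1/0.03030″ = 33.003 pc.
M₁ = m₁ − 5 log₁₀ d₁ + 5 = 4.47 − 8.4732 + 5 = 0.9968.
M₂ = 7.31 − 7.5928 + 5 = 4.7172.
L₁/L₂ = 10^(0.4(M₂ − M₁)) = 10^(0.4 × 3.7204) = 10^1.48816 = 30.772.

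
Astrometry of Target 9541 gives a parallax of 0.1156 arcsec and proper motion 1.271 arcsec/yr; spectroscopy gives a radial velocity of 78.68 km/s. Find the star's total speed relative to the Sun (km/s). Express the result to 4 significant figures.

d = 1/p = 1/0.1156″ = 8.6505 pc.
v_t = 4.740 μ d = 4.740 × 1.271 × 8.6505 = 52.115 km/s.
v = √(v_r² + v_t²) = √(78.68² + 52.115²) = √8906.52 = 94.374 km/s.

94.37 km/s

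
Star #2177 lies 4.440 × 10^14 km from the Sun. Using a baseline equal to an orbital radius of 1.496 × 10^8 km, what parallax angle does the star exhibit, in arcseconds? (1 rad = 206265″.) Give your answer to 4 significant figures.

θ ≈ B/d = (1.496 × 10^8) / (4.440 × 10^14) = 3.3694 × 10^-7 rad.
In arcseconds: 3.3694 × 10^-7 × 206265 = 0.069499″.

0.06950 arcsec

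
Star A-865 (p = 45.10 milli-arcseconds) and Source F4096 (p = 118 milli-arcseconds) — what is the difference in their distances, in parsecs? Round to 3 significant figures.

13.7 pc

d_A = 1/0.04510″ = 22.173 pc; d_B = 1/0.1180″ = 8.4746 pc.
|d_B − d_A| = |8.4746 − 22.173| = 13.698 pc.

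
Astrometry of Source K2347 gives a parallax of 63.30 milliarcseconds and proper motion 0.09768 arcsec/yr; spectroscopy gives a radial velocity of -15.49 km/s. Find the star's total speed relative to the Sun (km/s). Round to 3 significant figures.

17.1 km/s

d = 1/p = 1/0.06330″ = 15.798 pc.
v_t = 4.740 μ d = 4.740 × 0.09768 × 15.798 = 7.3145 km/s.
v = √(v_r² + v_t²) = √((-15.49)² + 7.3145²) = √293.442 = 17.13 km/s.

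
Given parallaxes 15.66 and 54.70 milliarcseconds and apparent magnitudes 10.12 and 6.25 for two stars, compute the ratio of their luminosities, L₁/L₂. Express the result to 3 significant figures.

d₁ = 1/p₁ = 1/0.01566″ = 63.857 pc; d₂ = 1/p₂ = 1/0.05470″ = 18.282 pc.
M₁ = m₁ − 5 log₁₀ d₁ + 5 = 10.12 − 9.0260 + 5 = 6.0940.
M₂ = 6.25 − 6.3101 + 5 = 4.9399.
L₁/L₂ = 10^(0.4(M₂ − M₁)) = 10^(0.4 × (-1.1541)) = 10^(-0.46164) = 0.34543.

L₁/L₂ = 0.345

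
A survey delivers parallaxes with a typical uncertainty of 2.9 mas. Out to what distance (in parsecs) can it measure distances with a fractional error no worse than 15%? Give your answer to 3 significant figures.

51.7 pc

σ_d/d = σ_p/p, so the condition is σ_p/p ≤ 0.15, i.e. p ≥ σ_p/0.15.
p_min = 2.9/0.15 = 19.333 mas = 0.019333 arcsec.
d_max = 1/p_min = 1/0.019333 = 51.725 pc.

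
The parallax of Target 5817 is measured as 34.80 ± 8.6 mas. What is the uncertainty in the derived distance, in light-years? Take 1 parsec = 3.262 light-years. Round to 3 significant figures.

23.2 ly

d = 1/p, so σ_d = σ_p / p².
σ_d = 0.00860 / (0.03480)² = 0.00860 / 0.001211 = 7.1016 pc = 7.1016 × 3.262 ly = 23.165 ly.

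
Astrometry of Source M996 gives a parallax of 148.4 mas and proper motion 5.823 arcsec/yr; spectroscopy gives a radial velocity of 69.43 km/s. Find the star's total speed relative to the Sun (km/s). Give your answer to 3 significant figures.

199 km/s

d = 1/p = 1/0.1484″ = 6.7385 pc.
v_t = 4.740 μ d = 4.740 × 5.823 × 6.7385 = 185.99 km/s.
v = √(v_r² + v_t²) = √(69.43² + 185.99²) = √39412.8 = 198.53 km/s.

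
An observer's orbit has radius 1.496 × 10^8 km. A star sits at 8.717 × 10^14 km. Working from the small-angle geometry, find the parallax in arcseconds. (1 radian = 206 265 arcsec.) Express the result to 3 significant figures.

θ ≈ B/d = (1.496 × 10^8) / (8.717 × 10^14) = 1.7162 × 10^-7 rad.
In arcseconds: 1.7162 × 10^-7 × 206265 = 0.035399″.

0.0354 arcsec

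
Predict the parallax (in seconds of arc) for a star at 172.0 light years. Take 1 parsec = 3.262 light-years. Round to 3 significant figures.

d = 172.0 ly ÷ 3.262 = 52.728 pc.
p = 1/d = 1/52.728 = 0.018965 arcsec.

0.0190 arcsec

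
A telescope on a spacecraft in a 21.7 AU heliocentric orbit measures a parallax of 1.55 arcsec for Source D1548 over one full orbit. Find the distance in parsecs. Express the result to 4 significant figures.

14.00 pc

With baseline B (in AU) and parallax p (in arcsec), d = B/p parsecs.
d = 21.7 / 1.55 = 14 pc.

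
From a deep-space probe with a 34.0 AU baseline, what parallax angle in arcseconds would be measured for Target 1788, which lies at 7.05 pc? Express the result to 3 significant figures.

4.82 arcsec

p (arcsec) = B (AU) / d (pc).
p = 34.0 / 7.05 = 4.8227 arcsec.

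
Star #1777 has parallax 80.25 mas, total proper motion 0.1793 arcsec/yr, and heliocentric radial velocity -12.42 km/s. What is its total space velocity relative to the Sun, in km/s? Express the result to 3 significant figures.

d = 1/p = 1/0.08025″ = 12.461 pc.
v_t = 4.740 μ d = 4.740 × 0.1793 × 12.461 = 10.59 km/s.
v = √(v_r² + v_t²) = √((-12.42)² + 10.59²) = √266.405 = 16.322 km/s.

16.3 km/s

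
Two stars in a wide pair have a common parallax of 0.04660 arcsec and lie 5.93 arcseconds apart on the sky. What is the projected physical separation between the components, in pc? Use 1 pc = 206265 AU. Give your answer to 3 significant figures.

d = 1/p = 1/0.04660″ = 21.459 pc.
At distance d (pc), an angle of θ arcsec spans θ·d AU: s = 5.93 × 21.459 = 127.25 AU.
= 127.25 / 206265 = 0.00061692 pc.

0.000617 pc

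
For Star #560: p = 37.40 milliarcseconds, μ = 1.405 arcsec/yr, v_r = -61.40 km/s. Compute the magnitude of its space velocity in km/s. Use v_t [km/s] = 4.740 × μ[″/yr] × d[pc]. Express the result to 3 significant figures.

188 km/s

d = 1/p = 1/0.03740″ = 26.738 pc.
v_t = 4.740 μ d = 4.740 × 1.405 × 26.738 = 178.07 km/s.
v = √(v_r² + v_t²) = √((-61.40)² + 178.07²) = √35478.9 = 188.36 km/s.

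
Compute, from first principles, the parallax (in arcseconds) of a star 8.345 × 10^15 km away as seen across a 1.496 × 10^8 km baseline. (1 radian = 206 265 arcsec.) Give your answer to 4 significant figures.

0.003698 arcsec

θ ≈ B/d = (1.496 × 10^8) / (8.345 × 10^15) = 1.7927 × 10^-8 rad.
In arcseconds: 1.7927 × 10^-8 × 206265 = 0.0036977″.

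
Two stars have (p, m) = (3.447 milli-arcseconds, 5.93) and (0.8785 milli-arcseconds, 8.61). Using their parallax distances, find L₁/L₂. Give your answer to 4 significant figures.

d₁ = 1/p₁ = 1/0.003447″ = 290.11 pc; d₂ = 1/p₂ = 1/0.0008785″ = 1138.3 pc.
M₁ = m₁ − 5 log₁₀ d₁ + 5 = 5.93 − 12.3128 + 5 = -1.3828.
M₂ = 8.61 − 15.2813 + 5 = -1.6713.
L₁/L₂ = 10^(0.4(M₂ − M₁)) = 10^(0.4 × (-0.2885)) = 10^(-0.11540) = 0.76666.

L₁/L₂ = 0.7667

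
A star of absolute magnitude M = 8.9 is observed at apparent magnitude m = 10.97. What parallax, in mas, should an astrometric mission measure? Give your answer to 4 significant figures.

m − M = 10.97 − 8.9 = 2.07.
d = 10^((m−M)/5 + 1) = 10^1.414 = 25.942 pc.
p = 1/d = 1/25.942 = 0.038548 arcsec = 38.548 mas.

38.55 mas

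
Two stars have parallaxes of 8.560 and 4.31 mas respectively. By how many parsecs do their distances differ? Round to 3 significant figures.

d_A = 1/0.008560″ = 116.82 pc; d_B = 1/0.004310″ = 232.02 pc.
|d_B − d_A| = |232.02 − 116.82| = 115.2 pc.

115 pc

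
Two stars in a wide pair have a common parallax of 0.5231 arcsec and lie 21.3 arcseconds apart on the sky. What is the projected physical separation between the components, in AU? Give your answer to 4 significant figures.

d = 1/p = 1/0.5231″ = 1.9117 pc.
At distance d (pc), an angle of θ arcsec spans θ·d AU: s = 21.3 × 1.9117 = 40.719 AU.

40.72 AU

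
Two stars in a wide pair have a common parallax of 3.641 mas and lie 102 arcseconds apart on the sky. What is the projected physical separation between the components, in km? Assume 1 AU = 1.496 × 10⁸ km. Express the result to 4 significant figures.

4.191 × 10^12 km

d = 1/p = 1/0.003641″ = 274.65 pc.
At distance d (pc), an angle of θ arcsec spans θ·d AU: s = 102 × 274.65 = 28014 AU.
= 28014 × 1.496 × 10⁸ km = 4.1909 × 10^12 km.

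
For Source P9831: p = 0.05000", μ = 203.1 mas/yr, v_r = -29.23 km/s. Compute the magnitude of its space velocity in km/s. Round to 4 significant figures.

35.00 km/s

d = 1/p = 1/0.05000″ = 20 pc.
μ = 203.1 mas/yr = 0.2031 ″/yr.
v_t = 4.740 μ d = 4.740 × 0.2031 × 20 = 19.254 km/s.
v = √(v_r² + v_t²) = √((-29.23)² + 19.254²) = √1225.11 = 35.002 km/s.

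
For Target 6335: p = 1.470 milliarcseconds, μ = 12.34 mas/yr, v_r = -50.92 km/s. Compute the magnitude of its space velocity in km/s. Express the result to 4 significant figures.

d = 1/p = 1/0.001470″ = 680.27 pc.
μ = 12.34 mas/yr = 0.01234 ″/yr.
v_t = 4.740 μ d = 4.740 × 0.01234 × 680.27 = 39.79 km/s.
v = √(v_r² + v_t²) = √((-50.92)² + 39.79²) = √4176.09 = 64.623 km/s.

64.62 km/s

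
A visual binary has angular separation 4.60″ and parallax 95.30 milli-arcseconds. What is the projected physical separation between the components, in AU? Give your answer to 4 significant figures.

48.27 AU

d = 1/p = 1/0.09530″ = 10.493 pc.
At distance d (pc), an angle of θ arcsec spans θ·d AU: s = 4.60 × 10.493 = 48.268 AU.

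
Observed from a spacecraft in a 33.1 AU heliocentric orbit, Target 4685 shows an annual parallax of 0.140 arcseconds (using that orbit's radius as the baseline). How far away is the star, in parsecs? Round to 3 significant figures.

236 pc

With baseline B (in AU) and parallax p (in arcsec), d = B/p parsecs.
d = 33.1 / 0.140 = 236.43 pc.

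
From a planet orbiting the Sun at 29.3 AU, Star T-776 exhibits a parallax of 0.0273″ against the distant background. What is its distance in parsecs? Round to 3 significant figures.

With baseline B (in AU) and parallax p (in arcsec), d = B/p parsecs.
d = 29.3 / 0.0273 = 1073.3 pc.

1070 pc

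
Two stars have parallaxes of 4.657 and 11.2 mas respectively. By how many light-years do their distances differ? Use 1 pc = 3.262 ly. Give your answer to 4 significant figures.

d_A = 1/0.004657″ = 214.73 pc; d_B = 1/0.01120″ = 89.286 pc.
|d_B − d_A| = |89.286 − 214.73| = 125.44 pc = 125.44 × 3.262 ly = 409.19 ly.

409.2 ly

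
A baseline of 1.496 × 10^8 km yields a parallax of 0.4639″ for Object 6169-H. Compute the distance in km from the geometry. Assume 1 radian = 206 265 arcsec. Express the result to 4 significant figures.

6.652 × 10^13 km

θ = 0.4639″ = 0.4639/206265 = 2.2490 × 10^-6 rad.
d = B/θ = (1.496 × 10^8) / (2.2490 × 10^-6) = 6.6518 × 10^13 km.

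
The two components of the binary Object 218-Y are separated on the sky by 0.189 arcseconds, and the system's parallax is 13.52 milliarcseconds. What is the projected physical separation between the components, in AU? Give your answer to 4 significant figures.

13.98 AU

d = 1/p = 1/0.01352″ = 73.964 pc.
At distance d (pc), an angle of θ arcsec spans θ·d AU: s = 0.189 × 73.964 = 13.979 AU.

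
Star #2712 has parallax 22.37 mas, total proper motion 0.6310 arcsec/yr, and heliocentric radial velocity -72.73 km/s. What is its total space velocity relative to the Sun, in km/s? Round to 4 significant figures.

152.2 km/s

d = 1/p = 1/0.02237″ = 44.703 pc.
v_t = 4.740 μ d = 4.740 × 0.6310 × 44.703 = 133.7 km/s.
v = √(v_r² + v_t²) = √((-72.73)² + 133.7²) = √23165.3 = 152.2 km/s.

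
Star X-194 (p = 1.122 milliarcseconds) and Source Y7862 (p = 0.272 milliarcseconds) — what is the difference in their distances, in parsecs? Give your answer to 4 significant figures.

d_A = 1/0.001122″ = 891.27 pc; d_B = 1/0.0002720″ = 3676.5 pc.
|d_B − d_A| = |3676.5 − 891.27| = 2785.2 pc.

2785 pc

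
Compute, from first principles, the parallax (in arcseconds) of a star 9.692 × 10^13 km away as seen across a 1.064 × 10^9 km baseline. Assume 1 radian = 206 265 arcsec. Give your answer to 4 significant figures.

θ ≈ B/d = (1.064 × 10^9) / (9.692 × 10^13) = 1.0978 × 10^-5 rad.
In arcseconds: 1.0978 × 10^-5 × 206265 = 2.2644″.

2.264 arcsec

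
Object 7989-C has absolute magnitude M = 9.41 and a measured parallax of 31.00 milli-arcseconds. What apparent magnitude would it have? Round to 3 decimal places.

d = 1/p = 1/0.03100″ = 32.258 pc.
m − M = 5 log₁₀ d − 5 = 5 log₁₀(32.258) − 5 = 7.5432 − 5 = 2.5432.
m = M + (m − M) = 9.41 + 2.5432 = 11.953.

m = 11.953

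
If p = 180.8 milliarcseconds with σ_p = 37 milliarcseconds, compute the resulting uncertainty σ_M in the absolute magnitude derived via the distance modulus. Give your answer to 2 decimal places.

M = m − 5 log₁₀ d + 5 = m + 5 log₁₀ p + 5, so ∂M/∂p = 5/(p ln 10).
σ_M = (5/ln 10) · (σ_p/p) = 2.1715 × 37/180.8 = 2.1715 × 0.20465 = 0.4444.

σ_M = 0.44 mag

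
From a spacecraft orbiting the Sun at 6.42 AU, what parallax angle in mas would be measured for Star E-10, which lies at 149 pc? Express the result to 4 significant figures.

43.09 mas

p (arcsec) = B (AU) / d (pc).
p = 6.42 / 149 = 0.043087 arcsec = 43.087 mas.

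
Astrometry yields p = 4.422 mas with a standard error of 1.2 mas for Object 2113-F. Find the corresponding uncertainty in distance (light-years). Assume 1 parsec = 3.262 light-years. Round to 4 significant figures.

d = 1/p, so σ_d = σ_p / p².
σ_d = 0.00120 / (0.004422)² = 0.00120 / 0.000019554 = 61.369 pc = 61.369 × 3.262 ly = 200.19 ly.

200.2 ly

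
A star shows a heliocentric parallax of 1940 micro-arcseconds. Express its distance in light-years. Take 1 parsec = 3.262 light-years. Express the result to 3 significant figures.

p = 1940 micro-arcseconds = 0.001940 arcsec.
d = 1/p = 1/0.001940 = 515.46 pc.
In light-years: 515.46 × 3.262 = 1681.4 ly.

1680 light years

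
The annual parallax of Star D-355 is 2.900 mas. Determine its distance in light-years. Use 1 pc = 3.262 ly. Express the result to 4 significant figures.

p = 2.900 mas = 0.002900 arcsec.
d = 1/p = 1/0.002900 = 344.83 pc.
In light-years: 344.83 × 3.262 = 1124.8 ly.

1125 light years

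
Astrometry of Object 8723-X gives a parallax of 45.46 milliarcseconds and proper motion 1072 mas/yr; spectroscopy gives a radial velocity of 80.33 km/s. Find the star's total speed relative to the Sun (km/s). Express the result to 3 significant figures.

138 km/s

d = 1/p = 1/0.04546″ = 21.997 pc.
μ = 1072 mas/yr = 1.072 ″/yr.
v_t = 4.740 μ d = 4.740 × 1.072 × 21.997 = 111.77 km/s.
v = √(v_r² + v_t²) = √(80.33² + 111.77²) = √18945.4 = 137.64 km/s.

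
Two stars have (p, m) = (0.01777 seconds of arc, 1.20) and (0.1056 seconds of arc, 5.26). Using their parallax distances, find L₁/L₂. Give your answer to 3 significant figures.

L₁/L₂ = 1490

d₁ = 1/p₁ = 1/0.01777″ = 56.275 pc; d₂ = 1/p₂ = 1/0.1056″ = 9.4697 pc.
M₁ = m₁ − 5 log₁₀ d₁ + 5 = 1.20 − 8.7516 + 5 = -2.5516.
M₂ = 5.26 − 4.8817 + 5 = 5.3783.
L₁/L₂ = 10^(0.4(M₂ − M₁)) = 10^(0.4 × 7.9299) = 10^3.17196 = 1485.8.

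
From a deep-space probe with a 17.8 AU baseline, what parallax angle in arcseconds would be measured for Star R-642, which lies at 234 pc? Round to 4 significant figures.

p (arcsec) = B (AU) / d (pc).
p = 17.8 / 234 = 0.076068 arcsec.

0.07607 arcsec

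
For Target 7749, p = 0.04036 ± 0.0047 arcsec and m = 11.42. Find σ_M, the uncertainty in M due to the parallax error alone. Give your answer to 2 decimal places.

M = m − 5 log₁₀ d + 5 = m + 5 log₁₀ p + 5, so ∂M/∂p = 5/(p ln 10).
σ_M = (5/ln 10) · (σ_p/p) = 2.1715 × 0.0047/0.04036 = 2.1715 × 0.11645 = 0.25287.

σ_M = 0.25 mag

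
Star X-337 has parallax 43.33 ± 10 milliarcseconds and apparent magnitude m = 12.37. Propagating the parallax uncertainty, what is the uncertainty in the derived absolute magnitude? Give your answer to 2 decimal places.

σ_M = 0.50 mag

M = m − 5 log₁₀ d + 5 = m + 5 log₁₀ p + 5, so ∂M/∂p = 5/(p ln 10).
σ_M = (5/ln 10) · (σ_p/p) = 2.1715 × 10/43.33 = 2.1715 × 0.23079 = 0.50116.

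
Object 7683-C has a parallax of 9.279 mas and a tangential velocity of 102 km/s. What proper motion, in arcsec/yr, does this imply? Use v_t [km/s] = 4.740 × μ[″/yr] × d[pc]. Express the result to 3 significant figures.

0.200 arcsec/yr

d = 1/p = 1/0.009279″ = 107.77 pc.
μ = v_t / (4.74 d) = 102 / (4.74 × 107.77) = 102 / 510.83 = 0.19968 ″/yr.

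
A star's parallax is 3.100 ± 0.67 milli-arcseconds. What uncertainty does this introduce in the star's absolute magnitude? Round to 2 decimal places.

σ_M = 0.47 mag

M = m − 5 log₁₀ d + 5 = m + 5 log₁₀ p + 5, so ∂M/∂p = 5/(p ln 10).
σ_M = (5/ln 10) · (σ_p/p) = 2.1715 × 0.67/3.100 = 2.1715 × 0.21613 = 0.46933.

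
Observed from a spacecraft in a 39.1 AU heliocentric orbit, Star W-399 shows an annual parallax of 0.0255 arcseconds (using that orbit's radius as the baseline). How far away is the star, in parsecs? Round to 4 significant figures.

With baseline B (in AU) and parallax p (in arcsec), d = B/p parsecs.
d = 39.1 / 0.0255 = 1533.3 pc.

1533 pc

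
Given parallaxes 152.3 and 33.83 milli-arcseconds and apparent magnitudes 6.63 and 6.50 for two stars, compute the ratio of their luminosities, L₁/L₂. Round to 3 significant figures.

L₁/L₂ = 0.0438

d₁ = 1/p₁ = 1/0.1523″ = 6.566 pc; d₂ = 1/p₂ = 1/0.03383″ = 29.56 pc.
M₁ = m₁ − 5 log₁₀ d₁ + 5 = 6.63 − 4.0865 + 5 = 7.5435.
M₂ = 6.50 − 7.3535 + 5 = 4.1465.
L₁/L₂ = 10^(0.4(M₂ − M₁)) = 10^(0.4 × (-3.3970)) = 10^(-1.35880) = 0.043772.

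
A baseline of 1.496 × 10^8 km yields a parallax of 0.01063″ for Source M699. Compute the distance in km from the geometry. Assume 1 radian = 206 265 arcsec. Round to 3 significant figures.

2.90 × 10^15 km

θ = 0.01063″ = 0.01063/206265 = 5.1536 × 10^-8 rad.
d = B/θ = (1.496 × 10^8) / (5.1536 × 10^-8) = 2.9028 × 10^15 km.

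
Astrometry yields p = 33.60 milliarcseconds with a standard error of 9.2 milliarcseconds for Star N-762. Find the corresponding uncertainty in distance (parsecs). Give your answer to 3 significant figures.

8.15 pc

d = 1/p, so σ_d = σ_p / p².
σ_d = 0.00920 / (0.03360)² = 0.00920 / 0.001129 = 8.1488 pc.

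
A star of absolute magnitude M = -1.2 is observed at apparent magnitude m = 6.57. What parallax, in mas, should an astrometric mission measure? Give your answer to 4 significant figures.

2.793 mas

m − M = 6.57 − (-1.2) = 7.77.
d = 10^((m−M)/5 + 1) = 10^2.554 = 358.1 pc.
p = 1/d = 1/358.1 = 0.0027925 arcsec = 2.7925 mas.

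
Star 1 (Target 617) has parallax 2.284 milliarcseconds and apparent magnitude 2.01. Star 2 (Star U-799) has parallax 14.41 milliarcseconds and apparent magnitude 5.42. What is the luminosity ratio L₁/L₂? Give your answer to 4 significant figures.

L₁/L₂ = 920.3

d₁ = 1/p₁ = 1/0.002284″ = 437.83 pc; d₂ = 1/p₂ = 1/0.01441″ = 69.396 pc.
M₁ = m₁ − 5 log₁₀ d₁ + 5 = 2.01 − 13.2065 + 5 = -6.1965.
M₂ = 5.42 − 9.2067 + 5 = 1.2133.
L₁/L₂ = 10^(0.4(M₂ − M₁)) = 10^(0.4 × 7.4098) = 10^2.96392 = 920.28.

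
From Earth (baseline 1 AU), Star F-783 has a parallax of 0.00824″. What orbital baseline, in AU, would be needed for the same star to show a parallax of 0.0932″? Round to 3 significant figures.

11.3 AU

Parallax scales linearly with baseline: p ∝ B, so B = p_target / p_Earth × 1 AU.
B = 0.0932 / 0.00824 = 11.311 AU.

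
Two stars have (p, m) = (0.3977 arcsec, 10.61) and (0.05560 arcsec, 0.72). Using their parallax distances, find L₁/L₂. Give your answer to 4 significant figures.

d₁ = 1/p₁ = 1/0.3977″ = 2.5145 pc; d₂ = 1/p₂ = 1/0.05560″ = 17.986 pc.
M₁ = m₁ − 5 log₁₀ d₁ + 5 = 10.61 − 2.0023 + 5 = 13.6077.
M₂ = 0.72 − 6.2747 + 5 = -0.5547.
L₁/L₂ = 10^(0.4(M₂ − M₁)) = 10^(0.4 × (-14.1624)) = 10^(-5.66496) = 0.0000021629.

L₁/L₂ = 2.163 × 10^-6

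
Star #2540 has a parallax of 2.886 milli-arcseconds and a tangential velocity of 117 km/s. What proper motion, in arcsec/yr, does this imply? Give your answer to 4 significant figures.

0.07124 arcsec/yr

d = 1/p = 1/0.002886″ = 346.5 pc.
μ = v_t / (4.74 d) = 117 / (4.74 × 346.5) = 117 / 1642.4 = 0.071237 ″/yr.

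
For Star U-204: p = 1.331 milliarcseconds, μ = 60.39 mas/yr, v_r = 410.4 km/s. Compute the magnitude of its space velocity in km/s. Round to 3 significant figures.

463 km/s

d = 1/p = 1/0.001331″ = 751.31 pc.
μ = 60.39 mas/yr = 0.06039 ″/yr.
v_t = 4.740 μ d = 4.740 × 0.06039 × 751.31 = 215.06 km/s.
v = √(v_r² + v_t²) = √(410.4² + 215.06²) = √214679 = 463.33 km/s.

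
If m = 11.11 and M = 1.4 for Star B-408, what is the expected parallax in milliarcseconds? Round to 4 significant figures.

m − M = 11.11 − 1.4 = 9.71.
d = 10^((m−M)/5 + 1) = 10^2.942 = 874.98 pc.
p = 1/d = 1/874.98 = 0.0011429 arcsec = 1.1429 mas.

1.143 mas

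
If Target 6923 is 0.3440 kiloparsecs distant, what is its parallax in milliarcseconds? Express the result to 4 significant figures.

d = 0.3440 kpc = 344 pc.
p = 1/d = 1/344 = 0.002907 arcsec.
= 0.002907 × 1000 = 2.907 mas.

2.907 mas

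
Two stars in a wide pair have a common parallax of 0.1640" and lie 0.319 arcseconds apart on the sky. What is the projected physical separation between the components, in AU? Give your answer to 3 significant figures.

1.95 AU

d = 1/p = 1/0.1640″ = 6.0976 pc.
At distance d (pc), an angle of θ arcsec spans θ·d AU: s = 0.319 × 6.0976 = 1.9451 AU.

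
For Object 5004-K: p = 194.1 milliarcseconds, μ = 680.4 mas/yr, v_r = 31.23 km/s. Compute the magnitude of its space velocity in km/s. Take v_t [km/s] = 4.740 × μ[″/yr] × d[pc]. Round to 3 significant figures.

35.4 km/s

d = 1/p = 1/0.1941″ = 5.152 pc.
μ = 680.4 mas/yr = 0.6804 ″/yr.
v_t = 4.740 μ d = 4.740 × 0.6804 × 5.152 = 16.616 km/s.
v = √(v_r² + v_t²) = √(31.23² + 16.616²) = √1251.4 = 35.375 km/s.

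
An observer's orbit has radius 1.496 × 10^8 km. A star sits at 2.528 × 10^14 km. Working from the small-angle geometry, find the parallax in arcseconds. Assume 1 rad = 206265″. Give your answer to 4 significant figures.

θ ≈ B/d = (1.496 × 10^8) / (2.528 × 10^14) = 5.9177 × 10^-7 rad.
In arcseconds: 5.9177 × 10^-7 × 206265 = 0.12206″.

0.1221 arcsec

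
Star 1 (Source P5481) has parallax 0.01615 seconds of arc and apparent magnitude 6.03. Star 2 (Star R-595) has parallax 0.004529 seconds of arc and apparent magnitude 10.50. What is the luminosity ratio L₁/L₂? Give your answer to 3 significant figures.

L₁/L₂ = 4.83

d₁ = 1/p₁ = 1/0.01615″ = 61.92 pc; d₂ = 1/p₂ = 1/0.004529″ = 220.8 pc.
M₁ = m₁ − 5 log₁₀ d₁ + 5 = 6.03 − 8.9592 + 5 = 2.0708.
M₂ = 10.50 − 11.7200 + 5 = 3.7800.
L₁/L₂ = 10^(0.4(M₂ − M₁)) = 10^(0.4 × 1.7092) = 10^0.68368 = 4.827.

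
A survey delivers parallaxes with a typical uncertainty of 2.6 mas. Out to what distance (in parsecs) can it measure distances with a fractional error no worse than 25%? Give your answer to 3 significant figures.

96.2 pc

σ_d/d = σ_p/p, so the condition is σ_p/p ≤ 0.25, i.e. p ≥ σ_p/0.25.
p_min = 2.6/0.25 = 10.4 mas = 0.0104 arcsec.
d_max = 1/p_min = 1/0.0104 = 96.154 pc.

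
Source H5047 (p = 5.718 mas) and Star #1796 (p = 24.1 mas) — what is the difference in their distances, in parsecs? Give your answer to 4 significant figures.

133.4 pc

d_A = 1/0.005718″ = 174.89 pc; d_B = 1/0.02410″ = 41.494 pc.
|d_B − d_A| = |41.494 − 174.89| = 133.4 pc.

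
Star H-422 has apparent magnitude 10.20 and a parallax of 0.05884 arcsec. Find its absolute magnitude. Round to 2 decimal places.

M = 9.05

d = 1/p = 1/0.05884″ = 16.995 pc.
m − M = 5 log₁₀(16.995) − 5 = 6.1516 − 5 = 1.1516.
M = m − (m − M) = 10.20 − 1.1516 = 9.05.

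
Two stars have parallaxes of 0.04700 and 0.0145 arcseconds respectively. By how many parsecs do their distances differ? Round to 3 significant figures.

47.7 pc

d_A = 1/0.04700″ = 21.277 pc; d_B = 1/0.01450″ = 68.966 pc.
|d_B − d_A| = |68.966 − 21.277| = 47.689 pc.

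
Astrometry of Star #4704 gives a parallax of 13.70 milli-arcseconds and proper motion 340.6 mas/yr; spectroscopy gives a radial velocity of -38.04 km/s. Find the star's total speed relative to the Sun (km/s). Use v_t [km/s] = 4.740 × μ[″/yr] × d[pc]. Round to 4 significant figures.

123.8 km/s

d = 1/p = 1/0.01370″ = 72.993 pc.
μ = 340.6 mas/yr = 0.3406 ″/yr.
v_t = 4.740 μ d = 4.740 × 0.3406 × 72.993 = 117.84 km/s.
v = √(v_r² + v_t²) = √((-38.04)² + 117.84²) = √15333.3 = 123.83 km/s.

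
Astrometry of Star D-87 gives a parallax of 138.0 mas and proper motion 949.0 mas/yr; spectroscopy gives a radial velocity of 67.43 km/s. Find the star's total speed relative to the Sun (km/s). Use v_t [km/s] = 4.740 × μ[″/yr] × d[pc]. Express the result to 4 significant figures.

74.90 km/s

d = 1/p = 1/0.1380″ = 7.2464 pc.
μ = 949.0 mas/yr = 0.9490 ″/yr.
v_t = 4.740 μ d = 4.740 × 0.9490 × 7.2464 = 32.596 km/s.
v = √(v_r² + v_t²) = √(67.43² + 32.596²) = √5609.3 = 74.895 km/s.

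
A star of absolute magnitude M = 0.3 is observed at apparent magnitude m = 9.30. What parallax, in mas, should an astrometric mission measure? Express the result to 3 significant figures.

m − M = 9.30 − 0.3 = 9.00.
d = 10^((m−M)/5 + 1) = 10^2.800 = 630.96 pc.
p = 1/d = 1/630.96 = 0.0015849 arcsec = 1.5849 mas.

1.58 mas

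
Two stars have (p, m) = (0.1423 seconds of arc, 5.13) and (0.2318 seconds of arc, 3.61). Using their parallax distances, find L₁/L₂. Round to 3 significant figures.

L₁/L₂ = 0.654

d₁ = 1/p₁ = 1/0.1423″ = 7.0274 pc; d₂ = 1/p₂ = 1/0.2318″ = 4.3141 pc.
M₁ = m₁ − 5 log₁₀ d₁ + 5 = 5.13 − 4.2340 + 5 = 5.8960.
M₂ = 3.61 − 3.1745 + 5 = 5.4355.
L₁/L₂ = 10^(0.4(M₂ − M₁)) = 10^(0.4 × (-0.4605)) = 10^(-0.18420) = 0.65433.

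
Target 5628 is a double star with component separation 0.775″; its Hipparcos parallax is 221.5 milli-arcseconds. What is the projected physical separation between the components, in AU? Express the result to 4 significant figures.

3.499 AU

d = 1/p = 1/0.2215″ = 4.5147 pc.
At distance d (pc), an angle of θ arcsec spans θ·d AU: s = 0.775 × 4.5147 = 3.4989 AU.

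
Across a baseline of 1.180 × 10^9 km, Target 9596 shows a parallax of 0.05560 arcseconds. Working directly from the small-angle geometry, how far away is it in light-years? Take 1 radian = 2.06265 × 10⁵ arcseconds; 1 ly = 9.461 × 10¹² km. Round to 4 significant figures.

θ = 0.05560″ = 0.05560/206265 = 2.6956 × 10^-7 rad.
d = B/θ = (1.180 × 10^9) / (2.6956 × 10^-7) = 4.3775 × 10^15 km = (4.3775 × 10^15) / (9.461 × 10^12) ly = 462.69 ly.

462.7 ly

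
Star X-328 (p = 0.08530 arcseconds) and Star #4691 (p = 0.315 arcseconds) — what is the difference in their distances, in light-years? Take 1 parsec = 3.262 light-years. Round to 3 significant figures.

27.9 ly

d_A = 1/0.08530″ = 11.723 pc; d_B = 1/0.3150″ = 3.1746 pc.
|d_B − d_A| = |3.1746 − 11.723| = 8.5484 pc = 8.5484 × 3.262 ly = 27.885 ly.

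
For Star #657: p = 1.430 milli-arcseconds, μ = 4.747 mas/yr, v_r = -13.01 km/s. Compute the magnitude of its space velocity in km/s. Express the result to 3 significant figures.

20.4 km/s

d = 1/p = 1/0.001430″ = 699.3 pc.
μ = 4.747 mas/yr = 0.004747 ″/yr.
v_t = 4.740 μ d = 4.740 × 0.004747 × 699.3 = 15.735 km/s.
v = √(v_r² + v_t²) = √((-13.01)² + 15.735²) = √416.85 = 20.417 km/s.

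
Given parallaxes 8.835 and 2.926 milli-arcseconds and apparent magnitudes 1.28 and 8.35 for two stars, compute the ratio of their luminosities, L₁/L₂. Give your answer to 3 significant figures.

d₁ = 1/p₁ = 1/0.008835″ = 113.19 pc; d₂ = 1/p₂ = 1/0.002926″ = 341.76 pc.
M₁ = m₁ − 5 log₁₀ d₁ + 5 = 1.28 − 10.2690 + 5 = -3.9890.
M₂ = 8.35 − 12.6686 + 5 = 0.6814.
L₁/L₂ = 10^(0.4(M₂ − M₁)) = 10^(0.4 × 4.6704) = 10^1.86816 = 73.818.

L₁/L₂ = 73.8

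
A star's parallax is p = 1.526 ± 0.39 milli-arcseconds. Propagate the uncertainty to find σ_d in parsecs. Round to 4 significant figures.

167.5 pc

d = 1/p, so σ_d = σ_p / p².
σ_d = 0.000390 / (0.001526)² = 0.000390 / 0.0000023287 = 167.48 pc.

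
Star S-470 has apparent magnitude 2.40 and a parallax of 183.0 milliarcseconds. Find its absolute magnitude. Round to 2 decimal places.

d = 1/p = 1/0.1830″ = 5.4645 pc.
m − M = 5 log₁₀(5.4645) − 5 = 3.6878 − 5 = -1.3122.
M = m − (m − M) = 2.40 − (-1.3122) = 3.71.

M = 3.71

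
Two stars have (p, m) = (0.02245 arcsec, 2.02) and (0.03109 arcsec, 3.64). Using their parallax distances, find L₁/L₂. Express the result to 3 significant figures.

L₁/L₂ = 8.53

d₁ = 1/p₁ = 1/0.02245″ = 44.543 pc; d₂ = 1/p₂ = 1/0.03109″ = 32.165 pc.
M₁ = m₁ − 5 log₁₀ d₁ + 5 = 2.02 − 8.2439 + 5 = -1.2239.
M₂ = 3.64 − 7.5369 + 5 = 1.1031.
L₁/L₂ = 10^(0.4(M₂ − M₁)) = 10^(0.4 × 2.3270) = 10^0.93080 = 8.5271.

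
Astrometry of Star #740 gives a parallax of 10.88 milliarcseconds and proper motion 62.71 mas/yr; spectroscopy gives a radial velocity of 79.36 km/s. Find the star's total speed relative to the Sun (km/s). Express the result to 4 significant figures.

d = 1/p = 1/0.01088″ = 91.912 pc.
μ = 62.71 mas/yr = 0.06271 ″/yr.
v_t = 4.740 μ d = 4.740 × 0.06271 × 91.912 = 27.32 km/s.
v = √(v_r² + v_t²) = √(79.36² + 27.32²) = √7044.39 = 83.931 km/s.

83.93 km/s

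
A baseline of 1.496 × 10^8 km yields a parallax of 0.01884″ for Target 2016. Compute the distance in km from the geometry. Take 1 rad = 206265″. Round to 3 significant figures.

1.64 × 10^15 km

θ = 0.01884″ = 0.01884/206265 = 9.1339 × 10^-8 rad.
d = B/θ = (1.496 × 10^8) / (9.1339 × 10^-8) = 1.6379 × 10^15 km.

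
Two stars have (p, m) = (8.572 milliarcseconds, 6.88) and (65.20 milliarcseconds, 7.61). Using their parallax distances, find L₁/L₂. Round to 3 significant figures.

L₁/L₂ = 113

d₁ = 1/p₁ = 1/0.008572″ = 116.66 pc; d₂ = 1/p₂ = 1/0.06520″ = 15.337 pc.
M₁ = m₁ − 5 log₁₀ d₁ + 5 = 6.88 − 10.3346 + 5 = 1.5454.
M₂ = 7.61 − 5.9287 + 5 = 6.6813.
L₁/L₂ = 10^(0.4(M₂ − M₁)) = 10^(0.4 × 5.1359) = 10^2.05436 = 113.33.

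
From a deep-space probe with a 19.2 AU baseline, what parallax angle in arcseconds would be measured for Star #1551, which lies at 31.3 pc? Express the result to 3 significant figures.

0.613 arcsec

p (arcsec) = B (AU) / d (pc).
p = 19.2 / 31.3 = 0.61342 arcsec.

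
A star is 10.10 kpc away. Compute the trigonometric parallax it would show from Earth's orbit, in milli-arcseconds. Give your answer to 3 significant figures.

0.0990 mas

d = 10.10 kpc = 10100 pc.
p = 1/d = 1/10100 = 0.00009901 arcsec.
= 0.00009901 × 1000 = 0.09901 mas.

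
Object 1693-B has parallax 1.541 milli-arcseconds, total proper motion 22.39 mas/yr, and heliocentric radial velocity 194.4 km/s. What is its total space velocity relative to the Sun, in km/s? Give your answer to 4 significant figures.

d = 1/p = 1/0.001541″ = 648.93 pc.
μ = 22.39 mas/yr = 0.02239 ″/yr.
v_t = 4.740 μ d = 4.740 × 0.02239 × 648.93 = 68.87 km/s.
v = √(v_r² + v_t²) = √(194.4² + 68.87²) = √42534.4 = 206.24 km/s.

206.2 km/s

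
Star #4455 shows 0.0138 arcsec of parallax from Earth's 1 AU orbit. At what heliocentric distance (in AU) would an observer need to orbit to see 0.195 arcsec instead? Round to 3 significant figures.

Parallax scales linearly with baseline: p ∝ B, so B = p_target / p_Earth × 1 AU.
B = 0.195 / 0.0138 = 14.13 AU.

14.1 AU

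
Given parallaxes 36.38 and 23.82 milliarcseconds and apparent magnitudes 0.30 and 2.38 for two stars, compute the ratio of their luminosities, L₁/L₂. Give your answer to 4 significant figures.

d₁ = 1/p₁ = 1/0.03638″ = 27.488 pc; d₂ = 1/p₂ = 1/0.02382″ = 41.982 pc.
M₁ = m₁ − 5 log₁₀ d₁ + 5 = 0.30 − 7.1957 + 5 = -1.8957.
M₂ = 2.38 − 8.1153 + 5 = -0.7353.
L₁/L₂ = 10^(0.4(M₂ − M₁)) = 10^(0.4 × 1.1604) = 10^0.46416 = 2.9118.

L₁/L₂ = 2.912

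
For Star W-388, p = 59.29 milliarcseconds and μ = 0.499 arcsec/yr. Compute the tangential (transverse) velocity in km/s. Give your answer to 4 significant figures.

d = 1/p = 1/0.05929″ = 16.866 pc.
v_t = 4.74 × μ × d = 4.74 × 0.499 × 16.866 = 39.892 km/s.

39.89 km/s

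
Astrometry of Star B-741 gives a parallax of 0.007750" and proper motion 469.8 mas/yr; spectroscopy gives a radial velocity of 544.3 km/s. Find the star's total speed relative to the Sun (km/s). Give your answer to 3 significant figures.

d = 1/p = 1/0.007750″ = 129.03 pc.
μ = 469.8 mas/yr = 0.4698 ″/yr.
v_t = 4.740 μ d = 4.740 × 0.4698 × 129.03 = 287.33 km/s.
v = √(v_r² + v_t²) = √(544.3² + 287.33²) = √378821 = 615.48 km/s.

615 km/s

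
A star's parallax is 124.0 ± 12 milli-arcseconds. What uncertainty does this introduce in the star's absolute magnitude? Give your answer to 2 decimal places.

σ_M = 0.21 mag

M = m − 5 log₁₀ d + 5 = m + 5 log₁₀ p + 5, so ∂M/∂p = 5/(p ln 10).
σ_M = (5/ln 10) · (σ_p/p) = 2.1715 × 12/124.0 = 2.1715 × 0.096774 = 0.21014.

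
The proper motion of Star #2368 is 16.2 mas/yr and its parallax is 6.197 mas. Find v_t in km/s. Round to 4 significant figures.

d = 1/p = 1/0.006197″ = 161.37 pc.
μ = 16.2 mas/yr = 0.0162 ″/yr.
v_t = 4.74 × μ × d = 4.74 × 0.0162 × 161.37 = 12.391 km/s.

12.39 km/s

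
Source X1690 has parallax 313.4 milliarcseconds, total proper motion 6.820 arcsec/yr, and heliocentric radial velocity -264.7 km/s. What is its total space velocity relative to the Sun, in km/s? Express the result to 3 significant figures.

d = 1/p = 1/0.3134″ = 3.1908 pc.
v_t = 4.740 μ d = 4.740 × 6.820 × 3.1908 = 103.15 km/s.
v = √(v_r² + v_t²) = √((-264.7)² + 103.15²) = √80706 = 284.09 km/s.

284 km/s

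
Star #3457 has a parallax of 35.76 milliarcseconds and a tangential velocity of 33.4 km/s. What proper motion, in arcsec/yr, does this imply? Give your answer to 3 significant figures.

d = 1/p = 1/0.03576″ = 27.964 pc.
μ = v_t / (4.74 d) = 33.4 / (4.74 × 27.964) = 33.4 / 132.55 = 0.25198 ″/yr.

0.252 arcsec/yr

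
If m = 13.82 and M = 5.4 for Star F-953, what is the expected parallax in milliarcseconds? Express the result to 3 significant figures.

m − M = 13.82 − 5.4 = 8.42.
d = 10^((m−M)/5 + 1) = 10^2.684 = 483.06 pc.
p = 1/d = 1/483.06 = 0.0020701 arcsec = 2.0701 mas.

2.07 mas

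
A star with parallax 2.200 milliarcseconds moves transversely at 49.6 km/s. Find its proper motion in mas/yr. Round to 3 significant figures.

d = 1/p = 1/0.002200″ = 454.55 pc.
μ = v_t / (4.74 d) = 49.6 / (4.74 × 454.55) = 49.6 / 2154.6 = 0.023021 ″/yr = 23.021 mas/yr.

23.0 mas/yr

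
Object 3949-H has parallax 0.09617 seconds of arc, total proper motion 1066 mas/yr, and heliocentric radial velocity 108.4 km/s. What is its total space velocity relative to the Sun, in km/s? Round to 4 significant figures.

120.5 km/s

d = 1/p = 1/0.09617″ = 10.398 pc.
μ = 1066 mas/yr = 1.066 ″/yr.
v_t = 4.740 μ d = 4.740 × 1.066 × 10.398 = 52.539 km/s.
v = √(v_r² + v_t²) = √(108.4² + 52.539²) = √14510.9 = 120.46 km/s.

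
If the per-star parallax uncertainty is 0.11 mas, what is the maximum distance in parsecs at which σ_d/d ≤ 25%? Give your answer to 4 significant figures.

2273 pc

σ_d/d = σ_p/p, so the condition is σ_p/p ≤ 0.25, i.e. p ≥ σ_p/0.25.
p_min = 0.11/0.25 = 0.44 mas = 0.00044 arcsec.
d_max = 1/p_min = 1/0.00044 = 2272.7 pc.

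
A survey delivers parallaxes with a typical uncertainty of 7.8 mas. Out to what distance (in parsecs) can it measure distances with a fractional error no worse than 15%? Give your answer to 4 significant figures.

σ_d/d = σ_p/p, so the condition is σ_p/p ≤ 0.15, i.e. p ≥ σ_p/0.15.
p_min = 7.8/0.15 = 52 mas = 0.052 arcsec.
d_max = 1/p_min = 1/0.052 = 19.231 pc.

19.23 pc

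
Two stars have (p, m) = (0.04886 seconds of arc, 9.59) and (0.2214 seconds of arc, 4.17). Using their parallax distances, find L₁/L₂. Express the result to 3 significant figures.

d₁ = 1/p₁ = 1/0.04886″ = 20.467 pc; d₂ = 1/p₂ = 1/0.2214″ = 4.5167 pc.
M₁ = m₁ − 5 log₁₀ d₁ + 5 = 9.59 − 6.5553 + 5 = 8.0347.
M₂ = 4.17 − 3.2741 + 5 = 5.8959.
L₁/L₂ = 10^(0.4(M₂ − M₁)) = 10^(0.4 × (-2.1388)) = 10^(-0.85552) = 0.13947.

L₁/L₂ = 0.139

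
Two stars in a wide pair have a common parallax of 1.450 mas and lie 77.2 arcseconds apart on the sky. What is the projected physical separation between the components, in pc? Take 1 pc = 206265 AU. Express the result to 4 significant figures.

d = 1/p = 1/0.001450″ = 689.66 pc.
At distance d (pc), an angle of θ arcsec spans θ·d AU: s = 77.2 × 689.66 = 53242 AU.
= 53242 / 206265 = 0.25812 pc.

0.2581 pc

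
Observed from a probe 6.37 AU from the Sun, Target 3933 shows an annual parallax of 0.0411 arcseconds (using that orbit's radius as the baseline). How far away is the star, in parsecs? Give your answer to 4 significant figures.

155.0 pc

With baseline B (in AU) and parallax p (in arcsec), d = B/p parsecs.
d = 6.37 / 0.0411 = 154.99 pc.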